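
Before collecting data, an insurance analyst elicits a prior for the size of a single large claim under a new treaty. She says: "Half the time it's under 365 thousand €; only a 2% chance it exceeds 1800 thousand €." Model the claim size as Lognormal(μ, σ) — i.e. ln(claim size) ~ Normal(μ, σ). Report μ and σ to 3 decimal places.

μ ≈ 5.900, σ ≈ 0.777

If T ~ Lognormal(μ,σ) then ln T ~ Normal(μ,σ), so the p-quantile of ln T is μ + z_p·σ.
ln(365) = 5.9 and ln(1800) = 7.496; z_{0.5} = 0, z_{0.98} = 2.054.
σ = (7.496 − 5.9)/(2.054 − (0)) = 0.777.
μ = 5.9 − (0)·0.777 = 5.900.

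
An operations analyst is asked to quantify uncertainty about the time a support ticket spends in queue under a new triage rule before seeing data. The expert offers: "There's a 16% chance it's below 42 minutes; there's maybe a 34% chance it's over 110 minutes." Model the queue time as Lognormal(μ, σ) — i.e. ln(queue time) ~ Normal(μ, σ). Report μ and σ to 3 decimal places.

If T ~ Lognormal(μ,σ) then ln T ~ Normal(μ,σ), so the p-quantile of ln T is μ + z_p·σ.
ln(42) = 3.738 and ln(110) = 4.7; z_{0.16} = -0.9945, z_{0.66} = 0.4125.
σ = (4.7 − 3.738)/(0.4125 − (-0.9945)) = 0.684.
μ = 3.738 − (-0.9945)·0.684 = 4.418.

μ ≈ 4.418, σ ≈ 0.684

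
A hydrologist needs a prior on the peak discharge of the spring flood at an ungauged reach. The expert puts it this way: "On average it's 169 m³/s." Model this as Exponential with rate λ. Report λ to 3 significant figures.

λ ≈ 0.00592

Exponential mean = 1/λ, so λ = 1/169.0 = 0.00592.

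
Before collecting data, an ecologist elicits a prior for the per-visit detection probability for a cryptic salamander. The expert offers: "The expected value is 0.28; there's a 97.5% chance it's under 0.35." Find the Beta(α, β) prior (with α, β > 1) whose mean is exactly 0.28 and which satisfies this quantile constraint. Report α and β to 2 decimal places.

α ≈ 47.11, β ≈ 121.15

With mean 0.28 fixed, write α = 0.28s, β = 0.72s where s = α+β.
Need P(θ < 0.35) = 0.975 under Beta(0.28s, 0.72s). Normal approximation: (q−m)/√(m(1−m)/s) ≈ z_{0.975} = 1.96, so s ≈ 0.28·0.72·(1.96)²/(0.35−0.28)² = 158.0.
At s = 158.0: P(θ<0.35) ≈ 0.971. Adjusting to match 0.975 gives s ≈ 168.26.
So α = 0.28·168.26 ≈ 47.11, β = 0.72·168.26 ≈ 121.15.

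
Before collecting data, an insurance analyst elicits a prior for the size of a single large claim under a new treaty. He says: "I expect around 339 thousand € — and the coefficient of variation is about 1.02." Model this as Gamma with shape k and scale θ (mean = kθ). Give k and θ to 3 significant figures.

For Gamma(k, scale θ): mean = kθ, variance = kθ², so CV = 1/√k.
CV = 1.02, hence k = 1/CV² = 0.961.
Then θ = mean/k = 339/0.961 = 353.

k ≈ 0.961, θ ≈ 353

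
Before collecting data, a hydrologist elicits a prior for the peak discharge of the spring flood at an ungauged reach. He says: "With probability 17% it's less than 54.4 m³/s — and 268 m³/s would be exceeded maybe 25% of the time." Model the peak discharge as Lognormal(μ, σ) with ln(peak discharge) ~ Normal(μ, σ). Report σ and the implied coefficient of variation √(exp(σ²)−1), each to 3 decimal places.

If T ~ Lognormal(μ,σ) then ln T ~ Normal(μ,σ), so the p-quantile of ln T is μ + z_p·σ.
ln(54.4) = 3.996 and ln(268) = 5.591; z_{0.17} = -0.9542, z_{0.75} = 0.6745.
σ = (5.591 − 3.996)/(0.6745 − (-0.9542)) = 0.979.
μ = 3.996 − (-0.9542)·0.979 = 4.931.
CV = √(exp(σ²)−1) = √(exp(0.9586)−1) = 1.268.

σ ≈ 0.979, CV ≈ 1.268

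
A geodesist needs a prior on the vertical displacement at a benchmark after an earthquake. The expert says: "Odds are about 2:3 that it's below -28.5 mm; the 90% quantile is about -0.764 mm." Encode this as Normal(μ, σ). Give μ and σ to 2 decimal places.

For Normal(μ,σ), the p-quantile is μ + z_p·σ. Here z_{0.4} = -0.2533, z_{0.9} = 1.282.
So -28.5 = μ − 0.2533σ and -0.764 = μ + 1.282σ.
Subtracting: σ = (-0.764 − -28.5)/(1.282 − (-0.2533)) = 18.07.
Then μ = -28.5 − (-0.2533)·18.07 = -23.92.

μ = -23.92, σ = 18.07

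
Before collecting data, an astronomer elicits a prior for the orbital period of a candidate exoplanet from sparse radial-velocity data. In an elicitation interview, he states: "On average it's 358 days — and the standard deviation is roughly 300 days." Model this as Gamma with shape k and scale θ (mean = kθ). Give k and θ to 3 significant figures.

k ≈ 1.42, θ ≈ 251

For Gamma(k, scale θ): mean = kθ, variance = kθ², so CV = 1/√k.
CV = SD/mean = 300/358 = 0.838, hence k = 1/CV² = 1.42.
Then θ = mean/k = 358/1.42 = 251.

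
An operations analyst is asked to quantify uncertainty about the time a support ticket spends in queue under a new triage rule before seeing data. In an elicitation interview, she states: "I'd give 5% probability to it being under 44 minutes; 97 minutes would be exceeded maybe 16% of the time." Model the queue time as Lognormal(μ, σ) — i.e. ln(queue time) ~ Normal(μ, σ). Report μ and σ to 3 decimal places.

If T ~ Lognormal(μ,σ) then ln T ~ Normal(μ,σ), so the p-quantile of ln T is μ + z_p·σ.
ln(44) = 3.784 and ln(97) = 4.575; z_{0.05} = -1.645, z_{0.84} = 0.9945.
σ = (4.575 − 3.784)/(0.9945 − (-1.645)) = 0.300.
μ = 3.784 − (-1.645)·0.300 = 4.277.

μ ≈ 4.277, σ ≈ 0.300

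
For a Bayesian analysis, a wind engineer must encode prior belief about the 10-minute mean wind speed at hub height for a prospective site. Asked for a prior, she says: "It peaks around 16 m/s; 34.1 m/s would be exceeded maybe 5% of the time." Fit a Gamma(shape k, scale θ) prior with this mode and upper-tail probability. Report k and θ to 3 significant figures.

Gamma(k,θ) with k>1 has mode (k−1)θ, so θ = 16/(k−1).
Need P(X < 34.1) = 0.95 with θ tied to k this way. Start at k = 2, θ = 16: P(X<34.1) ≈ 0.628.
Too low — raise k to concentrate. Iterating converges to k ≈ 5.82.
Then θ = 16/(5.82−1) ≈ 3.32.

k ≈ 5.82, θ ≈ 3.32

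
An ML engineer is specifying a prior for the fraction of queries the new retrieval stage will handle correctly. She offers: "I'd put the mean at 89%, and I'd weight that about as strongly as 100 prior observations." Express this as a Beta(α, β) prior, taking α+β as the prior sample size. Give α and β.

α = 89, β = 11

Under the effective-sample-size interpretation, Beta(α, β) has prior mean α/(α+β) and prior sample size α+β.
So α+β = 100 and α/(α+β) = 0.89, giving α = 0.89·100 = 89 and β = 100 − 89 = 11.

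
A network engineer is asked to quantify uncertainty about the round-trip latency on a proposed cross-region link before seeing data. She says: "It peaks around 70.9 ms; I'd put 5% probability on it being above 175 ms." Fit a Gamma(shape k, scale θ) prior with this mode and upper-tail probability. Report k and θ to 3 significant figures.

k ≈ 4.33, θ ≈ 21.3

Gamma(k,θ) with k>1 has mode (k−1)θ, so θ = 70.9/(k−1).
Need P(X < 175) = 0.95 with θ tied to k this way. Start at k = 2, θ = 70.9: P(X<175) ≈ 0.706.
Too low — raise k to concentrate. Iterating converges to k ≈ 4.33.
Then θ = 70.9/(4.33−1) ≈ 21.3.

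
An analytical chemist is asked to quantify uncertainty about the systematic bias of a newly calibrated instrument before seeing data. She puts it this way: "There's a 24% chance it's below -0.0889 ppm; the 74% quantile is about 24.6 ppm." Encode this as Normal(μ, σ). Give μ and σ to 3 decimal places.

For Normal(μ,σ), the p-quantile is μ + z_p·σ. Here z_{0.24} = -0.7063, z_{0.74} = 0.6433.
So -0.0889 = μ − 0.7063σ and 24.6 = μ + 0.6433σ.
Subtracting: σ = (24.6 − -0.0889)/(0.6433 − (-0.7063)) = 18.293.
Then μ = -0.0889 − (-0.7063)·18.293 = 12.831.

μ = 12.831, σ = 18.293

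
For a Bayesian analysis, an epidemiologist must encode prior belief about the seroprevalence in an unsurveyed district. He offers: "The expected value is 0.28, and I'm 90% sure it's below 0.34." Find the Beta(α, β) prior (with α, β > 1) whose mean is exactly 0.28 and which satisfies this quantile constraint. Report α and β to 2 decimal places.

α ≈ 26.47, β ≈ 68.07

With mean 0.28 fixed, write α = 0.28s, β = 0.72s where s = α+β.
Need P(θ < 0.34) = 0.9 under Beta(0.28s, 0.72s). Normal approximation: (q−m)/√(m(1−m)/s) ≈ z_{0.9} = 1.28, so s ≈ 0.28·0.72·(1.28)²/(0.34−0.28)² = 92.0.
At s = 92.0: P(θ<0.34) ≈ 0.897. Adjusting to match 0.9 gives s ≈ 94.54.
So α = 0.28·94.54 ≈ 26.47, β = 0.72·94.54 ≈ 68.07.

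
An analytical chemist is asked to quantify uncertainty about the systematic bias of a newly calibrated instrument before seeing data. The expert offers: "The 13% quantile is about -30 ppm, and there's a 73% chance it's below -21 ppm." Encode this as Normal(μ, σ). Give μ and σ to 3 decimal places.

μ = -24.171, σ = 5.175

The p-quantile of Normal(μ,σ) is μ + z_p·σ, with z_{0.13} = -1.126 and z_{0.73} = 0.6128.
Eliminate σ: μ = (z₂·x₁ − z₁·x₂)/(z₂ − z₁) = (0.6128·-30 − (-1.126)·-21)/1.739 = -24.171.
Then σ = (x₂ − x₁)/(z₂ − z₁) = (-21 − -30)/1.739 = 5.175.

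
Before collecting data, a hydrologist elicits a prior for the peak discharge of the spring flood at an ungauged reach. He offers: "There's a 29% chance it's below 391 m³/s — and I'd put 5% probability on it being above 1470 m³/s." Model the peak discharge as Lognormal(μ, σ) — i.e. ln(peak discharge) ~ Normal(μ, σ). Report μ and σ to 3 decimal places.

If T ~ Lognormal(μ,σ) then ln T ~ Normal(μ,σ), so the p-quantile of ln T is μ + z_p·σ.
ln(391) = 5.969 and ln(1470) = 7.293; z_{0.29} = -0.5534, z_{0.95} = 1.645.
σ = (7.293 − 5.969)/(1.645 − (-0.5534)) = 0.602.
μ = 5.969 − (-0.5534)·0.602 = 6.302.

μ ≈ 6.302, σ ≈ 0.602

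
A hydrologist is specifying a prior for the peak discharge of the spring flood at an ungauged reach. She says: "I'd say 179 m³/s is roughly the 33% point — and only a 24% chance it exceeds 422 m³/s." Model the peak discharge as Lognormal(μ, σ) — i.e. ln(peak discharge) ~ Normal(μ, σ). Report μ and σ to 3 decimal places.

μ ≈ 5.517, σ ≈ 0.748

If T ~ Lognormal(μ,σ) then ln T ~ Normal(μ,σ), so the p-quantile of ln T is μ + z_p·σ.
ln(179) = 5.187 and ln(422) = 6.045; z_{0.33} = -0.4399, z_{0.76} = 0.7063.
σ = (6.045 − 5.187)/(0.7063 − (-0.4399)) = 0.748.
μ = 5.187 − (-0.4399)·0.748 = 5.517.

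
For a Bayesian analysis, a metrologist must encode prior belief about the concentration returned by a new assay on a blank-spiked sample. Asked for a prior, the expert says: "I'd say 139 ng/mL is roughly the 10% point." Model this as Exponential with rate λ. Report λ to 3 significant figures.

P(T < 139.0) = 1 − e^(−λ·139.0) = 0.1, so λ = −ln(1−0.1)/139.0 = −ln(0.9)/139.0 = 0.000758.

λ ≈ 0.000758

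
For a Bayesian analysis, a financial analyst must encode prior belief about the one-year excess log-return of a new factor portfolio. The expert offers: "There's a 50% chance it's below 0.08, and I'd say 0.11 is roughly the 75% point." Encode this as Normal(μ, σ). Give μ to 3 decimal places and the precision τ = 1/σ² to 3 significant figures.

The p-quantile of Normal(μ,σ) is μ + z_p·σ, with z_{0.5} = 0 and z_{0.75} = 0.6745.
Eliminate σ: μ = (z₂·x₁ − z₁·x₂)/(z₂ − z₁) = (0.6745·0.08 − (0)·0.11)/0.6745 = 0.080.
Then σ = (x₂ − x₁)/(z₂ − z₁) = (0.11 − 0.08)/0.6745 = 0.044.
Precision τ = 1/σ² = 1/0.04448² = 505.

μ = 0.080, τ = 505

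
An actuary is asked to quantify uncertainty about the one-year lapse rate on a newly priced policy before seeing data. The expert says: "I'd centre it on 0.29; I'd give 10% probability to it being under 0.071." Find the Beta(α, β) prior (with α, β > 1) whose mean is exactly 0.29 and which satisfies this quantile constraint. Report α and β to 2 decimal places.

α ≈ 1.48, β ≈ 3.62

With mean 0.29 fixed, write α = 0.29s, β = 0.71s where s = α+β.
Need P(θ < 0.071) = 0.1 under Beta(0.29s, 0.71s). Normal approximation: (q−m)/√(m(1−m)/s) ≈ z_{0.1} = -1.28, so s ≈ 0.29·0.71·(-1.28)²/(0.071−0.29)² = 7.1.
At s = 7.1: P(θ<0.071) ≈ 0.058. Adjusting to match 0.1 gives s ≈ 5.10.
So α = 0.29·5.10 ≈ 1.48, β = 0.71·5.10 ≈ 3.62.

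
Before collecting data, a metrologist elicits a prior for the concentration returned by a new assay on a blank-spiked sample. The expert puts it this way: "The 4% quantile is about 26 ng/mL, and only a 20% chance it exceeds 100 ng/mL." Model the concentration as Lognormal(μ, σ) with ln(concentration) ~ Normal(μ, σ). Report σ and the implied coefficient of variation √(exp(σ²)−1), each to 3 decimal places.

σ ≈ 0.520, CV ≈ 0.557

If T ~ Lognormal(μ,σ) then ln T ~ Normal(μ,σ), so the p-quantile of ln T is μ + z_p·σ.
ln(26) = 3.258 and ln(100) = 4.605; z_{0.04} = -1.751, z_{0.8} = 0.8416.
σ = (4.605 − 3.258)/(0.8416 − (-1.751)) = 0.520.
μ = 3.258 − (-1.751)·0.520 = 4.168.
CV = √(exp(σ²)−1) = √(exp(0.2700)−1) = 0.557.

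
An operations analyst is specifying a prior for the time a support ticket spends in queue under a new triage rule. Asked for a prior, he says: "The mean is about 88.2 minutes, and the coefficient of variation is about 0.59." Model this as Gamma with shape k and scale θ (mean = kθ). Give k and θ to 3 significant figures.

For Gamma(k, scale θ): mean = kθ, variance = kθ², so CV = 1/√k.
CV = 0.59, hence k = 1/CV² = 2.87.
Then θ = mean/k = 88.2/2.87 = 30.7.

k ≈ 2.87, θ ≈ 30.7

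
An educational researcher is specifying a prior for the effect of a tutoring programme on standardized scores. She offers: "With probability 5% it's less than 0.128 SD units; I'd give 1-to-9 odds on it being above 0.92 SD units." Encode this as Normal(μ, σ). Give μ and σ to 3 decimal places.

For Normal(μ,σ), the p-quantile is μ + z_p·σ. Here z_{0.05} = -1.645, z_{0.9} = 1.282.
So 0.128 = μ − 1.645σ and 0.92 = μ + 1.282σ.
Subtracting: σ = (0.92 − 0.128)/(1.282 − (-1.645)) = 0.271.
Then μ = 0.128 − (-1.645)·0.271 = 0.573.

μ = 0.573, σ = 0.271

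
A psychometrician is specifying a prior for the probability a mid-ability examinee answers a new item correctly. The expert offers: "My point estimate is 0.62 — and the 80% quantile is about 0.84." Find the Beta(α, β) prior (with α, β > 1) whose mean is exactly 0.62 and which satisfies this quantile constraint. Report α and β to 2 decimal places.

With mean 0.62 fixed, write α = 0.62s, β = 0.38s where s = α+β.
Need P(θ < 0.84) = 0.8 under Beta(0.62s, 0.38s). Normal approximation: (q−m)/√(m(1−m)/s) ≈ z_{0.8} = 0.842, so s ≈ 0.62·0.38·(0.842)²/(0.84−0.62)² = 3.4.
At s = 3.4: P(θ<0.84) ≈ 0.796. Adjusting to match 0.8 gives s ≈ 3.54.
So α = 0.62·3.54 ≈ 2.19, β = 0.38·3.54 ≈ 1.34.

α ≈ 2.19, β ≈ 1.34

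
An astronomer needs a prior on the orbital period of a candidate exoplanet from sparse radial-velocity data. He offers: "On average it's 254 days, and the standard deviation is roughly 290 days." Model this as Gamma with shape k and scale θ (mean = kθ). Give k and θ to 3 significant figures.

k ≈ 0.767, θ ≈ 331

For Gamma(k, scale θ): mean = kθ, variance = kθ², so CV = 1/√k.
CV = SD/mean = 290/254 = 1.142, hence k = 1/CV² = 0.767.
Then θ = mean/k = 254/0.767 = 331.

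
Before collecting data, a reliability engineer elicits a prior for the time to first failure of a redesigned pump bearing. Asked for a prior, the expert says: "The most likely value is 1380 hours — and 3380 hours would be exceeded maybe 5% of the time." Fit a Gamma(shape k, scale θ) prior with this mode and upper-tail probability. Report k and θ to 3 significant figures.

Gamma(k,θ) with k>1 has mode (k−1)θ, so θ = 1380/(k−1).
Need P(X < 3380) = 0.95 with θ tied to k this way. Start at k = 2, θ = 1380: P(X<3380) ≈ 0.702.
Too low — raise k to concentrate. Iterating converges to k ≈ 4.39.
Then θ = 1380/(4.39−1) ≈ 407.

k ≈ 4.39, θ ≈ 407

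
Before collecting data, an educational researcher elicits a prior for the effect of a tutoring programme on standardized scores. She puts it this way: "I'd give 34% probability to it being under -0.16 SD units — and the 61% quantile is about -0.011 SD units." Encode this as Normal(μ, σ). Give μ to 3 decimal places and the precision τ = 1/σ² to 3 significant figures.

The p-quantile of Normal(μ,σ) is μ + z_p·σ, with z_{0.34} = -0.4125 and z_{0.61} = 0.2793.
Eliminate σ: μ = (z₂·x₁ − z₁·x₂)/(z₂ − z₁) = (0.2793·-0.16 − (-0.4125)·-0.011)/0.6918 = -0.071.
Then σ = (x₂ − x₁)/(z₂ − z₁) = (-0.011 − -0.16)/0.6918 = 0.215.
Precision τ = 1/σ² = 1/0.2154² = 21.6.

μ = -0.071, τ = 21.6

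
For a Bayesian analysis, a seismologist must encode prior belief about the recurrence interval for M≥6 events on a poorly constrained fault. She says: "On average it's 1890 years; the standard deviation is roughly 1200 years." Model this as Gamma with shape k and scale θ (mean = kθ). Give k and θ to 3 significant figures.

k ≈ 2.48, θ ≈ 762

For Gamma(k, scale θ): mean = kθ, variance = kθ², so CV = 1/√k.
CV = SD/mean = 1200/1890 = 0.6349, hence k = 1/CV² = 2.48.
Then θ = mean/k = 1890/2.48 = 762.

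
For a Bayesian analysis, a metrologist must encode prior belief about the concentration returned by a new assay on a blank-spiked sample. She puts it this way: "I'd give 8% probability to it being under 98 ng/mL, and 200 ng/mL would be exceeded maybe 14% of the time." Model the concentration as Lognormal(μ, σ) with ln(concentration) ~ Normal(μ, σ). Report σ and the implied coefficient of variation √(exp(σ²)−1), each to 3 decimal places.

If T ~ Lognormal(μ,σ) then ln T ~ Normal(μ,σ), so the p-quantile of ln T is μ + z_p·σ.
ln(98) = 4.585 and ln(200) = 5.298; z_{0.08} = -1.405, z_{0.86} = 1.08.
σ = (5.298 − 4.585)/(1.08 − (-1.405)) = 0.287.
μ = 4.585 − (-1.405)·0.287 = 4.988.
CV = √(exp(σ²)−1) = √(exp(0.0824)−1) = 0.293.

σ ≈ 0.287, CV ≈ 0.293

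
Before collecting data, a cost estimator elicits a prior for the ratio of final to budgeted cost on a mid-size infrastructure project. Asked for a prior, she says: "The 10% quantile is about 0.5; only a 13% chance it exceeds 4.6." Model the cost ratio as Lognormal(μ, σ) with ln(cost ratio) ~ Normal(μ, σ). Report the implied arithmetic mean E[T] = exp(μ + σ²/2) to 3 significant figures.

E[T] ≈ 2.49

If T ~ Lognormal(μ,σ) then ln T ~ Normal(μ,σ), so the p-quantile of ln T is μ + z_p·σ.
ln(0.5) = -0.6931 and ln(4.6) = 1.526; z_{0.1} = -1.282, z_{0.87} = 1.126.
σ = (1.526 − -0.6931)/(1.126 − (-1.282)) = 0.922.
μ = -0.6931 − (-1.282)·0.922 = 0.488.
E[T] = exp(μ + σ²/2) = exp(0.488 + 0.4247) = 2.49.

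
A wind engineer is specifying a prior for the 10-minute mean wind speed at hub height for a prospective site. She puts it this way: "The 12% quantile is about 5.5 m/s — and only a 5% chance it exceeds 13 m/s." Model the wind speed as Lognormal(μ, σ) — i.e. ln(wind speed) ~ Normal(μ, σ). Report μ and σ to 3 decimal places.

If T ~ Lognormal(μ,σ) then ln T ~ Normal(μ,σ), so the p-quantile of ln T is μ + z_p·σ.
ln(5.5) = 1.705 and ln(13) = 2.565; z_{0.12} = -1.175, z_{0.95} = 1.645.
σ = (2.565 − 1.705)/(1.645 − (-1.175)) = 0.305.
μ = 1.705 − (-1.175)·0.305 = 2.063.

μ ≈ 2.063, σ ≈ 0.305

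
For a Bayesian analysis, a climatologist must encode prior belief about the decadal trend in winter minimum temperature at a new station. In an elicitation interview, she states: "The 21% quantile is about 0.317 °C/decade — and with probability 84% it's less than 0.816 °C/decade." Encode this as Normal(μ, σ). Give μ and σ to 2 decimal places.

The p-quantile of Normal(μ,σ) is μ + z_p·σ, with z_{0.21} = -0.8064 and z_{0.84} = 0.9945.
Eliminate σ: μ = (z₂·x₁ − z₁·x₂)/(z₂ − z₁) = (0.9945·0.317 − (-0.8064)·0.816)/1.801 = 0.54.
Then σ = (x₂ − x₁)/(z₂ − z₁) = (0.816 − 0.317)/1.801 = 0.28.

μ = 0.54, σ = 0.28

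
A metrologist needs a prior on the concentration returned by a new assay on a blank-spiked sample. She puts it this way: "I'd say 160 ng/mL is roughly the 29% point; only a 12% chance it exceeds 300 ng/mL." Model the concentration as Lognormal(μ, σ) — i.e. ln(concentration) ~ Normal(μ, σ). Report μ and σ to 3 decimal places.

If T ~ Lognormal(μ,σ) then ln T ~ Normal(μ,σ), so the p-quantile of ln T is μ + z_p·σ.
ln(160) = 5.075 and ln(300) = 5.704; z_{0.29} = -0.5534, z_{0.88} = 1.175.
σ = (5.704 − 5.075)/(1.175 − (-0.5534)) = 0.364.
μ = 5.075 − (-0.5534)·0.364 = 5.276.

μ ≈ 5.276, σ ≈ 0.364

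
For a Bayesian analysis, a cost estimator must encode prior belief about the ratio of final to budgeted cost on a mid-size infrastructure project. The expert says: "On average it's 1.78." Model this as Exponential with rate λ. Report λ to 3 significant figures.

λ ≈ 0.562

Exponential mean = 1/λ, so λ = 1/1.78 = 0.562.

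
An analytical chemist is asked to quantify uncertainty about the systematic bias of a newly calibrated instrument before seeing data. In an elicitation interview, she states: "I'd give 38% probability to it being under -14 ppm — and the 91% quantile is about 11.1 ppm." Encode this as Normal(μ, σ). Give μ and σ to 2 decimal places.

For Normal(μ,σ), the p-quantile is μ + z_p·σ. Here z_{0.38} = -0.3055, z_{0.91} = 1.341.
So -14 = μ − 0.3055σ and 11.1 = μ + 1.341σ.
Subtracting: σ = (11.1 − -14)/(1.341 − (-0.3055)) = 15.25.
Then μ = -14 − (-0.3055)·15.25 = -9.34.

μ = -9.34, σ = 15.25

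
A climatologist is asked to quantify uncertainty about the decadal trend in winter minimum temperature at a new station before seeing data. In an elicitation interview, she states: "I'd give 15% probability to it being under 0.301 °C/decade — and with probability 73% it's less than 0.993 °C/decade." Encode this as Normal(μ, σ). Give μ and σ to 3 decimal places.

μ = 0.736, σ = 0.420

For Normal(μ,σ), the p-quantile is μ + z_p·σ. Here z_{0.15} = -1.036, z_{0.73} = 0.6128.
So 0.301 = μ − 1.036σ and 0.993 = μ + 0.6128σ.
Subtracting: σ = (0.993 − 0.301)/(0.6128 − (-1.036)) = 0.420.
Then μ = 0.301 − (-1.036)·0.420 = 0.736.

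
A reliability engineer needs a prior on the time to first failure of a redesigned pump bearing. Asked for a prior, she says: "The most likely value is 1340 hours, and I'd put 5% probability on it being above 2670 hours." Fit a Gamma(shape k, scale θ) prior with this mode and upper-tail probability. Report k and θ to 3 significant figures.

k ≈ 6.83, θ ≈ 230

Gamma(k,θ) with k>1 has mode (k−1)θ, so θ = 1340/(k−1).
Need P(X < 2670) = 0.95 with θ tied to k this way. Start at k = 2, θ = 1340: P(X<2670) ≈ 0.592.
Too low — raise k to concentrate. Iterating converges to k ≈ 6.83.
Then θ = 1340/(6.83−1) ≈ 230.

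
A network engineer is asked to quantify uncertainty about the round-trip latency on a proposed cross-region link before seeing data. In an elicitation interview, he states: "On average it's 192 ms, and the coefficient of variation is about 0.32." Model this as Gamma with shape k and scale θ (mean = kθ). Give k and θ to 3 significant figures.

k ≈ 9.77, θ ≈ 19.7

For Gamma(k, scale θ): mean = kθ, variance = kθ², so CV = 1/√k.
CV = 0.32, hence k = 1/CV² = 9.77.
Then θ = mean/k = 192/9.77 = 19.7.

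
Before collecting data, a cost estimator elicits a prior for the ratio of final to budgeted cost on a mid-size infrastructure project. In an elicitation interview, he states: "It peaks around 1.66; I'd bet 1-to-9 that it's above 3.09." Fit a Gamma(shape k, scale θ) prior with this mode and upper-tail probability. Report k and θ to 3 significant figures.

Gamma(k,θ) with k>1 has mode (k−1)θ, so θ = 1.66/(k−1).
Need P(X < 3.09) = 0.9 with θ tied to k this way. Start at k = 2, θ = 1.66: P(X<3.09) ≈ 0.555.
Too low — raise k to concentrate. Iterating converges to k ≈ 5.95.
Then θ = 1.66/(5.95−1) ≈ 0.336.

k ≈ 5.95, θ ≈ 0.336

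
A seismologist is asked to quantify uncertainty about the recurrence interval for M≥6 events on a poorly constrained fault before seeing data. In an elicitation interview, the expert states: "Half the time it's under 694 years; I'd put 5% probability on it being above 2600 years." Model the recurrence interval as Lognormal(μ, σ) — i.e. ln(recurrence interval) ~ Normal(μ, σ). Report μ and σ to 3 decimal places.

If T ~ Lognormal(μ,σ) then ln T ~ Normal(μ,σ), so the p-quantile of ln T is μ + z_p·σ.
ln(694) = 6.542 and ln(2600) = 7.863; z_{0.5} = 0, z_{0.95} = 1.645.
σ = (7.863 − 6.542)/(1.645 − (0)) = 0.803.
μ = 6.542 − (0)·0.803 = 6.542.

μ ≈ 6.542, σ ≈ 0.803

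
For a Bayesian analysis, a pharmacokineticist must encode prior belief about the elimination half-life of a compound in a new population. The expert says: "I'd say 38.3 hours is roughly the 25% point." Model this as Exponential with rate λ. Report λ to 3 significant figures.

P(T < 38.3) = 1 − e^(−λ·38.3) = 0.25, so λ = −ln(1−0.25)/38.3 = −ln(0.75)/38.3 = 0.00751.

λ ≈ 0.00751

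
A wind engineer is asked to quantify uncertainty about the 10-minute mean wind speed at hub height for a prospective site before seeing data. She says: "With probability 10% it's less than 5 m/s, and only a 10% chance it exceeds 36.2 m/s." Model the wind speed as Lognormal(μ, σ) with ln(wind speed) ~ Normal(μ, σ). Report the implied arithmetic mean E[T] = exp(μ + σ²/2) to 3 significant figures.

If T ~ Lognormal(μ,σ) then ln T ~ Normal(μ,σ), so the p-quantile of ln T is μ + z_p·σ.
ln(5) = 1.609 and ln(36.2) = 3.589; z_{0.1} = -1.282, z_{0.9} = 1.282.
σ = (3.589 − 1.609)/(1.282 − (-1.282)) = 0.772.
μ = 1.609 − (-1.282)·0.772 = 2.599.
E[T] = exp(μ + σ²/2) = exp(2.599 + 0.2983) = 18.1 m/s.

E[T] ≈ 18.1 m/s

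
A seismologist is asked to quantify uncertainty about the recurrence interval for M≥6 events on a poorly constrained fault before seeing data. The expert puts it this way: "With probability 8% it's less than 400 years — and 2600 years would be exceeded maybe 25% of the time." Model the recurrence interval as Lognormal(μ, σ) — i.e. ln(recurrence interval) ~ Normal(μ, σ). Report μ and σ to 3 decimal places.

μ ≈ 7.256, σ ≈ 0.900

If T ~ Lognormal(μ,σ) then ln T ~ Normal(μ,σ), so the p-quantile of ln T is μ + z_p·σ.
ln(400) = 5.991 and ln(2600) = 7.863; z_{0.08} = -1.405, z_{0.75} = 0.6745.
σ = (7.863 − 5.991)/(0.6745 − (-1.405)) = 0.900.
μ = 5.991 − (-1.405)·0.900 = 7.256.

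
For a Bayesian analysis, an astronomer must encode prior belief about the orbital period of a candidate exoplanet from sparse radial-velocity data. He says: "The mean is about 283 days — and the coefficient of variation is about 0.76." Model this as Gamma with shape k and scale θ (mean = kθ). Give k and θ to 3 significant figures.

k ≈ 1.73, θ ≈ 163

For Gamma(k, scale θ): mean = kθ, variance = kθ², so CV = 1/√k.
CV = 0.76, hence k = 1/CV² = 1.73.
Then θ = mean/k = 283/1.73 = 163.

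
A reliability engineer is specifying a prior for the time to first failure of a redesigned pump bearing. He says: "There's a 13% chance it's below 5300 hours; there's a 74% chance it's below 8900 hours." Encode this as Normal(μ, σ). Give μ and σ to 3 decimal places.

μ = 7591.306, σ = 2034.201

For Normal(μ,σ), the p-quantile is μ + z_p·σ. Here z_{0.13} = -1.126, z_{0.74} = 0.6433.
So 5300 = μ − 1.126σ and 8900 = μ + 0.6433σ.
Subtracting: σ = (8900 − 5300)/(0.6433 − (-1.126)) = 2034.201.
Then μ = 5300 − (-1.126)·2034.201 = 7591.306.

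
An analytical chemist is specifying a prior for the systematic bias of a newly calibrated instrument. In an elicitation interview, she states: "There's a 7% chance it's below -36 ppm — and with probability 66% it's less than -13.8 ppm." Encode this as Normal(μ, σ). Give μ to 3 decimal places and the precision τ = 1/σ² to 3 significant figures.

μ = -18.649, τ = 0.00723

The p-quantile of Normal(μ,σ) is μ + z_p·σ, with z_{0.07} = -1.476 and z_{0.66} = 0.4125.
Eliminate σ: μ = (z₂·x₁ − z₁·x₂)/(z₂ − z₁) = (0.4125·-36 − (-1.476)·-13.8)/1.888 = -18.649.
Then σ = (x₂ − x₁)/(z₂ − z₁) = (-13.8 − -36)/1.888 = 11.757.
Precision τ = 1/σ² = 1/11.76² = 0.00723.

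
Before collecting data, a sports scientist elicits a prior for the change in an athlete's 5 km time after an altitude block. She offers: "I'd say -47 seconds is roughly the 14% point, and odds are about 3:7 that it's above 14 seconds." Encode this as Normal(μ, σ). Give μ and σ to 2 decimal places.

The p-quantile of Normal(μ,σ) is μ + z_p·σ, with z_{0.14} = -1.08 and z_{0.7} = 0.5244.
Eliminate σ: μ = (z₂·x₁ − z₁·x₂)/(z₂ − z₁) = (0.5244·-47 − (-1.08)·14)/1.605 = -5.93.
Then σ = (x₂ − x₁)/(z₂ − z₁) = (14 − -47)/1.605 = 38.01.

μ = -5.93, σ = 38.01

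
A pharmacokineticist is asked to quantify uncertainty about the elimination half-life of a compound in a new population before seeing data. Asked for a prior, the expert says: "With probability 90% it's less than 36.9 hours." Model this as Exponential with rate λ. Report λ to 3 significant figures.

λ ≈ 0.0624

P(T < 36.9) = 1 − e^(−λ·36.9) = 0.9, so λ = −ln(1−0.9)/36.9 = −ln(0.1)/36.9 = 0.0624.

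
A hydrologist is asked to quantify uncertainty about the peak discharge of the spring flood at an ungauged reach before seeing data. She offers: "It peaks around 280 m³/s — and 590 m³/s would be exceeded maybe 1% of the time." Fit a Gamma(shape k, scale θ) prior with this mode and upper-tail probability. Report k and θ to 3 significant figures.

k ≈ 9.75, θ ≈ 32

Gamma(k,θ) with k>1 has mode (k−1)θ, so θ = 280/(k−1).
Need P(X < 590) = 0.99 with θ tied to k this way. Start at k = 2, θ = 280: P(X<590) ≈ 0.622.
Too low — raise k to concentrate. Iterating converges to k ≈ 9.75.
Then θ = 280/(9.75−1) ≈ 32.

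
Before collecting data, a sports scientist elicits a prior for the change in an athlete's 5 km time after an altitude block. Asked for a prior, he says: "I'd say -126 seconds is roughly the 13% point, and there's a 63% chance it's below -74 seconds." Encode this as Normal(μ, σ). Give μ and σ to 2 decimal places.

The p-quantile of Normal(μ,σ) is μ + z_p·σ, with z_{0.13} = -1.126 and z_{0.63} = 0.3319.
Eliminate σ: μ = (z₂·x₁ − z₁·x₂)/(z₂ − z₁) = (0.3319·-126 − (-1.126)·-74)/1.458 = -85.83.
Then σ = (x₂ − x₁)/(z₂ − z₁) = (-74 − -126)/1.458 = 35.66.

μ = -85.83, σ = 35.66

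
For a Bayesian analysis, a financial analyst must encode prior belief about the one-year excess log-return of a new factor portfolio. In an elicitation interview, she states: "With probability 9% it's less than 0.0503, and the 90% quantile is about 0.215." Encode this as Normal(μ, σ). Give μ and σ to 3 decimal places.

For Normal(μ,σ), the p-quantile is μ + z_p·σ. Here z_{0.09} = -1.341, z_{0.9} = 1.282.
So 0.0503 = μ − 1.341σ and 0.215 = μ + 1.282σ.
Subtracting: σ = (0.215 − 0.0503)/(1.282 − (-1.341)) = 0.063.
Then μ = 0.0503 − (-1.341)·0.063 = 0.135.

μ = 0.135, σ = 0.063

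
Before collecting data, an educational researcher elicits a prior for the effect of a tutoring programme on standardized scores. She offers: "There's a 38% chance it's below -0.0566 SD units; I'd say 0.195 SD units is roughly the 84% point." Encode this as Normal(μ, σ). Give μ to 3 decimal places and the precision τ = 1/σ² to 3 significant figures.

The p-quantile of Normal(μ,σ) is μ + z_p·σ, with z_{0.38} = -0.3055 and z_{0.84} = 0.9945.
Eliminate σ: μ = (z₂·x₁ − z₁·x₂)/(z₂ − z₁) = (0.9945·-0.0566 − (-0.3055)·0.195)/1.3 = 0.003.
Then σ = (x₂ − x₁)/(z₂ − z₁) = (0.195 − -0.0566)/1.3 = 0.194.
Precision τ = 1/σ² = 1/0.1935² = 26.7.

μ = 0.003, τ = 26.7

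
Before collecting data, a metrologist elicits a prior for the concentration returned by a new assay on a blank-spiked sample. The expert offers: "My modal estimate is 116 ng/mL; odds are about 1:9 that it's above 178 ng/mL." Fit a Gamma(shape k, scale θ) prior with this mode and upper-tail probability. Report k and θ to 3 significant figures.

Gamma(k,θ) with k>1 has mode (k−1)θ, so θ = 116/(k−1).
Need P(X < 178) = 0.9 with θ tied to k this way. Start at k = 2, θ = 116: P(X<178) ≈ 0.454.
Too low — raise k to concentrate. Iterating converges to k ≈ 11.2.
Then θ = 116/(11.2−1) ≈ 11.4.

k ≈ 11.2, θ ≈ 11.4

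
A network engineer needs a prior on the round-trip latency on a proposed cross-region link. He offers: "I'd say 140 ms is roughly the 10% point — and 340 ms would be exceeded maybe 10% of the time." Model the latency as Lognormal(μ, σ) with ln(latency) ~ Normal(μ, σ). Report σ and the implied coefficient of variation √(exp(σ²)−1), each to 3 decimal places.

σ ≈ 0.346, CV ≈ 0.357

If T ~ Lognormal(μ,σ) then ln T ~ Normal(μ,σ), so the p-quantile of ln T is μ + z_p·σ.
ln(140) = 4.942 and ln(340) = 5.829; z_{0.1} = -1.282, z_{0.9} = 1.282.
σ = (5.829 − 4.942)/(1.282 − (-1.282)) = 0.346.
μ = 4.942 − (-1.282)·0.346 = 5.385.
CV = √(exp(σ²)−1) = √(exp(0.1198)−1) = 0.357.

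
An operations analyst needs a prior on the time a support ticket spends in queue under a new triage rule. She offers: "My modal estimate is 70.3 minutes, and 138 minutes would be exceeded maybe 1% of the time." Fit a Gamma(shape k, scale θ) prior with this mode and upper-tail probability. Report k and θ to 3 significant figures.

k ≈ 11.8, θ ≈ 6.49

Gamma(k,θ) with k>1 has mode (k−1)θ, so θ = 70.3/(k−1).
Need P(X < 138) = 0.99 with θ tied to k this way. Start at k = 2, θ = 70.3: P(X<138) ≈ 0.584.
Too low — raise k to concentrate. Iterating converges to k ≈ 11.8.
Then θ = 70.3/(11.8−1) ≈ 6.49.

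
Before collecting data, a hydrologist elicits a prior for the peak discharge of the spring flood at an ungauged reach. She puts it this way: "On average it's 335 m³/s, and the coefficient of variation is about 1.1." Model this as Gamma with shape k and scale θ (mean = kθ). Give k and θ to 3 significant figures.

For Gamma(k, scale θ): mean = kθ, variance = kθ², so CV = 1/√k.
CV = 1.1, hence k = 1/CV² = 0.826.
Then θ = mean/k = 335/0.826 = 405.

k ≈ 0.826, θ ≈ 405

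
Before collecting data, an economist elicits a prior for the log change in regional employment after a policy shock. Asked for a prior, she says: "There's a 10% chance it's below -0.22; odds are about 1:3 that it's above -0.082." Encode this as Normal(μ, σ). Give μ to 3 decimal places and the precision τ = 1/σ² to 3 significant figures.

μ = -0.130, τ = 201

The p-quantile of Normal(μ,σ) is μ + z_p·σ, with z_{0.1} = -1.282 and z_{0.75} = 0.6745.
Eliminate σ: μ = (z₂·x₁ − z₁·x₂)/(z₂ − z₁) = (0.6745·-0.22 − (-1.282)·-0.082)/1.956 = -0.130.
Then σ = (x₂ − x₁)/(z₂ − z₁) = (-0.082 − -0.22)/1.956 = 0.071.
Precision τ = 1/σ² = 1/0.07055² = 201.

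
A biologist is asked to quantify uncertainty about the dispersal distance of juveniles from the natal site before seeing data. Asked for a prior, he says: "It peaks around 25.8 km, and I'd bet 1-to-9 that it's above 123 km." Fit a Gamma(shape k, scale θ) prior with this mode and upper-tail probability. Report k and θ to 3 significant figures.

k ≈ 1.73, θ ≈ 35.3

Gamma(k,θ) with k>1 has mode (k−1)θ, so θ = 25.8/(k−1).
Need P(X < 123) = 0.9 with θ tied to k this way. Start at k = 2, θ = 25.8: P(X<123) ≈ 0.951.
Too high — lower k to spread out. Iterating converges to k ≈ 1.73.
Then θ = 25.8/(1.73−1) ≈ 35.3.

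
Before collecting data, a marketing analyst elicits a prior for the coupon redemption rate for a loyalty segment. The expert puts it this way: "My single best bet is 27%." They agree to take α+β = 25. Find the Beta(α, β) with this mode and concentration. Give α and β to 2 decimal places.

For α,β > 1 the Beta mode is (α−1)/(α+β−2). With α+β = 25, the mode is (α−1)/23.
Set (α−1)/23 = 0.27 → α = 1 + 0.27·23 = 7.21.
β = 25 − α = 17.79.

α = 7.21, β = 17.79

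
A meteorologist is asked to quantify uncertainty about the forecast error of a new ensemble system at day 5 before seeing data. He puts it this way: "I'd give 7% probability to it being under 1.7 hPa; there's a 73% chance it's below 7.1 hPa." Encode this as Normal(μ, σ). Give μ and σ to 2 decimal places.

The p-quantile of Normal(μ,σ) is μ + z_p·σ, with z_{0.07} = -1.476 and z_{0.73} = 0.6128.
Eliminate σ: μ = (z₂·x₁ − z₁·x₂)/(z₂ − z₁) = (0.6128·1.7 − (-1.476)·7.1)/2.089 = 5.52.
Then σ = (x₂ − x₁)/(z₂ − z₁) = (7.1 − 1.7)/2.089 = 2.59.

μ = 5.52, σ = 2.59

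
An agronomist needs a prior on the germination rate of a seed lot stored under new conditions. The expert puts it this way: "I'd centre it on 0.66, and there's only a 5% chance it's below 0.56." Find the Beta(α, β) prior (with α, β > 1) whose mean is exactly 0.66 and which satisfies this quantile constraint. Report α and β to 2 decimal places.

α ≈ 41.85, β ≈ 21.56

With mean 0.66 fixed, write α = 0.66s, β = 0.34s where s = α+β.
Need P(θ < 0.56) = 0.05 under Beta(0.66s, 0.34s). Normal approximation: (q−m)/√(m(1−m)/s) ≈ z_{0.05} = -1.64, so s ≈ 0.66·0.34·(-1.64)²/(0.56−0.66)² = 60.7.
At s = 60.7: P(θ<0.56) ≈ 0.054. Adjusting to match 0.05 gives s ≈ 63.41.
So α = 0.66·63.41 ≈ 41.85, β = 0.34·63.41 ≈ 21.56.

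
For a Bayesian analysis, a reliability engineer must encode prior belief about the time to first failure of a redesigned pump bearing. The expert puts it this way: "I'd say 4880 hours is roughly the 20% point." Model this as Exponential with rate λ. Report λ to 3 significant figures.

P(T < 4880.0) = 1 − e^(−λ·4880.0) = 0.2, so λ = −ln(1−0.2)/4880.0 = −ln(0.8)/4880.0 = 4.57e-05.

λ ≈ 4.57e-05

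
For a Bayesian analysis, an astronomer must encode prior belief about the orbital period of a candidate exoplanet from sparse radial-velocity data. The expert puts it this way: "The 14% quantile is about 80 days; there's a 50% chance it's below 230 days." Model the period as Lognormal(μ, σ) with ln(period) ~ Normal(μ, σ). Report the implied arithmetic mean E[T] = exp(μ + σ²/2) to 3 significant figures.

If T ~ Lognormal(μ,σ) then ln T ~ Normal(μ,σ), so the p-quantile of ln T is μ + z_p·σ.
ln(80) = 4.382 and ln(230) = 5.438; z_{0.14} = -1.08, z_{0.5} = 0.
σ = (5.438 − 4.382)/(0 − (-1.08)) = 0.978.
μ = 4.382 − (-1.08)·0.978 = 5.438.
E[T] = exp(μ + σ²/2) = exp(5.438 + 0.4778) = 371 days.

E[T] ≈ 371 days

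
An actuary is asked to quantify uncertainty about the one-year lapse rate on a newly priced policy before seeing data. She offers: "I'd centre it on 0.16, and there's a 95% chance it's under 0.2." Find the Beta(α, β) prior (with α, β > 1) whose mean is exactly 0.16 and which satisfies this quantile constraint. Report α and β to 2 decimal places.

With mean 0.16 fixed, write α = 0.16s, β = 0.84s where s = α+β.
Need P(θ < 0.2) = 0.95 under Beta(0.16s, 0.84s). Normal approximation: (q−m)/√(m(1−m)/s) ≈ z_{0.95} = 1.64, so s ≈ 0.16·0.84·(1.64)²/(0.2−0.16)² = 227.3.
At s = 227.3: P(θ<0.2) ≈ 0.944. Adjusting to match 0.95 gives s ≈ 244.69.
So α = 0.16·244.69 ≈ 39.15, β = 0.84·244.69 ≈ 205.54.

α ≈ 39.15, β ≈ 205.54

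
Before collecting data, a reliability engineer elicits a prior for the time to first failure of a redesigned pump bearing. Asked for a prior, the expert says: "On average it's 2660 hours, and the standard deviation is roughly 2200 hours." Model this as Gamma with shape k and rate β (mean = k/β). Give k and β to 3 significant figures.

For Gamma(k, rate β): mean = k/β, variance = k/β², so CV = 1/√k.
CV = SD/mean = 2200/2660 = 0.8271, hence k = 1/CV² = 1.46.
Then β = k/mean = 1.46/2660 = 0.00055.

k ≈ 1.46, β ≈ 0.00055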